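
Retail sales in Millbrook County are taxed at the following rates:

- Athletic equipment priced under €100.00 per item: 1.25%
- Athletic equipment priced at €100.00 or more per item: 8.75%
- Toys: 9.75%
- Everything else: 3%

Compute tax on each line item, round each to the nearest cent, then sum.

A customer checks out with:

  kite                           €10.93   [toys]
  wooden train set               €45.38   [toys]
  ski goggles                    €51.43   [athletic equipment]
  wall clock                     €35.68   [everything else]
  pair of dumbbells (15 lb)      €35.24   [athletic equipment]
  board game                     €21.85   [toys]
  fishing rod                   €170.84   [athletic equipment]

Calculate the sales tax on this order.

Kite €10.93: toys → 9.75% → €1.07
Wooden train set €45.38: toys → 9.75% → €4.42
Ski goggles €51.43: athletic equipment, under €100.00 → 1.25% → €0.64
Wall clock €35.68: everything else → 3% → €1.07
Pair of dumbbells (15 lb) €35.24: athletic equipment, under €100.00 → 1.25% → €0.44
Board game €21.85: toys → 9.75% → €2.13
Fishing rod €170.84: athletic equipment, €100.00 or more → 8.75% → €14.95
Total tax = €1.07 + €4.42 + €0.64 + €1.07 + €0.44 + €2.13 + €14.95 = €24.72

€24.72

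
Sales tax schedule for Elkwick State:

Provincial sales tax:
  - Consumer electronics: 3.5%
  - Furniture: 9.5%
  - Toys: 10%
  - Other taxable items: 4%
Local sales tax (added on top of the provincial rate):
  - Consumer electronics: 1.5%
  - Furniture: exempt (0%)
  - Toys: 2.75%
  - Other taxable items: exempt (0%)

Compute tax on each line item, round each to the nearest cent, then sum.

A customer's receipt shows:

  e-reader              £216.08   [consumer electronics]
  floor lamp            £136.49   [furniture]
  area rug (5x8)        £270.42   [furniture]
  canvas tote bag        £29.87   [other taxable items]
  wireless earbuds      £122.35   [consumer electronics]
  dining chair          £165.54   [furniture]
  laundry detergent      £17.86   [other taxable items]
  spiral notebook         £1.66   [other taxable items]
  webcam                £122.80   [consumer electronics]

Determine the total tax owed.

£79.42

E-reader £216.08: consumer electronics → 3.5% + 1.5% local = 5% → £10.80
Floor lamp £136.49: furniture → 9.5% + 0% local = 9.5% → £12.97
Area rug (5x8) £270.42: furniture → 9.5% + 0% local = 9.5% → £25.69
Canvas tote bag £29.87: other taxable items → 4% + 0% local = 4% → £1.19
Wireless earbuds £122.35: consumer electronics → 3.5% + 1.5% local = 5% → £6.12
Dining chair £165.54: furniture → 9.5% + 0% local = 9.5% → £15.73
Laundry detergent £17.86: other taxable items → 4% + 0% local = 4% → £0.71
Spiral notebook £1.66: other taxable items → 4% + 0% local = 4% → £0.07
Webcam £122.80: consumer electronics → 3.5% + 1.5% local = 5% → £6.14
Total tax = £10.80 + £12.97 + £25.69 + £1.19 + £6.12 + £15.73 + £0.71 + £0.07 + £6.14 = £79.42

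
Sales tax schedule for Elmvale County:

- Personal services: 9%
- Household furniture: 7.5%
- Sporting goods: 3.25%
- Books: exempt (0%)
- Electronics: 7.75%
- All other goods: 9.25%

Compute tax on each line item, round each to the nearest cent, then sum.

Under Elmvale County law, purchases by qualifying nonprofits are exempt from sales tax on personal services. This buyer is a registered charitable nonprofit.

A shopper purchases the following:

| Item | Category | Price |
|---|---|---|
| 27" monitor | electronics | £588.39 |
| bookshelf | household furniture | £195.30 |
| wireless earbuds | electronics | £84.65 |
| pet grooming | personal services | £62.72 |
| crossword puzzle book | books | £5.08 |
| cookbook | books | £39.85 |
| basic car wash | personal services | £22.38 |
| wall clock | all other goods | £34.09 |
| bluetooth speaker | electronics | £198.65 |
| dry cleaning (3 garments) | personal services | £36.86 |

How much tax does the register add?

£85.36

27" monitor £588.39: electronics → 7.75% → £45.60
Bookshelf £195.30: household furniture → 7.5% → £14.65
Wireless earbuds £84.65: electronics → 7.75% → £6.56
Pet grooming £62.72: personal services, buyer-exempt → 0% → £0.00
Crossword puzzle book £5.08: books → 0% → £0.00
Cookbook £39.85: books → 0% → £0.00
Basic car wash £22.38: personal services, buyer-exempt → 0% → £0.00
Wall clock £34.09: all other goods → 9.25% → £3.15
Bluetooth speaker £198.65: electronics → 7.75% → £15.40
Dry cleaning (3 garments) £36.86: personal services, buyer-exempt → 0% → £0.00
Total tax = £45.60 + £14.65 + £6.56 + £3.15 + £15.40 = £85.36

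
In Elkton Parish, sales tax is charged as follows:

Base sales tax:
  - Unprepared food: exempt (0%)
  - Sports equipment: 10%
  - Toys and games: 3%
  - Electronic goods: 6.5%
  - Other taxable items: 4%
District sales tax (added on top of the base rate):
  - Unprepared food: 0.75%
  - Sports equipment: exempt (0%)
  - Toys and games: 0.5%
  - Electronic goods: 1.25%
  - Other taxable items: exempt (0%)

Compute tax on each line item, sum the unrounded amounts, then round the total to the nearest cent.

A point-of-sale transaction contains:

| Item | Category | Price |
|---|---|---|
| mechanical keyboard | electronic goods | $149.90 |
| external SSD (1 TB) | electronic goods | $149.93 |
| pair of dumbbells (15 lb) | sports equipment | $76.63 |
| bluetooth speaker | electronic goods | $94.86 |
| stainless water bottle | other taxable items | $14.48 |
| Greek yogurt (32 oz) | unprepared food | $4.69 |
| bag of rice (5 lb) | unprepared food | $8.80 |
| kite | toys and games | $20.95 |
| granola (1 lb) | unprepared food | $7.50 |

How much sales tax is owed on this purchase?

Mechanical keyboard $149.90: electronic goods → 6.5% + 1.25% district = 7.75% → $11.61725
External SSD (1 TB) $149.93: electronic goods → 6.5% + 1.25% district = 7.75% → $11.619575
Pair of dumbbells (15 lb) $76.63: sports equipment → 10% + 0% district = 10% → $7.663
Bluetooth speaker $94.86: electronic goods → 6.5% + 1.25% district = 7.75% → $7.35165
Stainless water bottle $14.48: other taxable items → 4% + 0% district = 4% → $0.5792
Greek yogurt (32 oz) $4.69: unprepared food → 0% + 0.75% district = 0.75% → $0.035175
Bag of rice (5 lb) $8.80: unprepared food → 0% + 0.75% district = 0.75% → $0.066
Kite $20.95: toys and games → 3% + 0.5% district = 3.5% → $0.73325
Granola (1 lb) $7.50: unprepared food → 0% + 0.75% district = 0.75% → $0.05625
Unrounded tax sum = $39.72135 → $39.72

$39.72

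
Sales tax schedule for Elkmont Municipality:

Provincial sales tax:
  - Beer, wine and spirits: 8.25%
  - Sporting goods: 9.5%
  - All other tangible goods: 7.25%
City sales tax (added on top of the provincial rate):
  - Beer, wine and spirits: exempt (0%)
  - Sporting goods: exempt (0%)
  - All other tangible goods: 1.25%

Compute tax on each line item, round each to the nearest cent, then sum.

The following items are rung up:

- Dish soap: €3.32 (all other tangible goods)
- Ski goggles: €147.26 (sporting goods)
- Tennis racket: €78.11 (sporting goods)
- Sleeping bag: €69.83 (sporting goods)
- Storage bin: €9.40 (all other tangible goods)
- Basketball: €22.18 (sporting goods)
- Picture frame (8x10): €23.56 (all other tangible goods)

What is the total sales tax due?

€33.23

Dish soap €3.32: all other tangible goods → 7.25% + 1.25% city = 8.5% → €0.28
Ski goggles €147.26: sporting goods → 9.5% + 0% city = 9.5% → €13.99
Tennis racket €78.11: sporting goods → 9.5% + 0% city = 9.5% → €7.42
Sleeping bag €69.83: sporting goods → 9.5% + 0% city = 9.5% → €6.63
Storage bin €9.40: all other tangible goods → 7.25% + 1.25% city = 8.5% → €0.80
Basketball €22.18: sporting goods → 9.5% + 0% city = 9.5% → €2.11
Picture frame (8x10) €23.56: all other tangible goods → 7.25% + 1.25% city = 8.5% → €2.00
Total tax = €0.28 + €13.99 + €7.42 + €6.63 + €0.80 + €2.11 + €2.00 = €33.23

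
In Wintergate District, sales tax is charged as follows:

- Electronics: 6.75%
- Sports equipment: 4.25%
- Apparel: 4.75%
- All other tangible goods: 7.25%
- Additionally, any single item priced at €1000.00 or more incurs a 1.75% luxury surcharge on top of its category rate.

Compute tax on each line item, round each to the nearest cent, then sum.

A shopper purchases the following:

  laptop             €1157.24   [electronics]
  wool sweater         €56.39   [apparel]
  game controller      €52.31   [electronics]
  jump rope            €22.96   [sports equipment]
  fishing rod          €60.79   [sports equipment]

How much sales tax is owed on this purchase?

Laptop €1157.24: electronics → 6.75% + 1.75% surcharge = 8.5% → €98.37
Wool sweater €56.39: apparel → 4.75% → €2.68
Game controller €52.31: electronics → 6.75% → €3.53
Jump rope €22.96: sports equipment → 4.25% → €0.98
Fishing rod €60.79: sports equipment → 4.25% → €2.58
Total tax = €98.37 + €2.68 + €3.53 + €0.98 + €2.58 = €108.14

€108.14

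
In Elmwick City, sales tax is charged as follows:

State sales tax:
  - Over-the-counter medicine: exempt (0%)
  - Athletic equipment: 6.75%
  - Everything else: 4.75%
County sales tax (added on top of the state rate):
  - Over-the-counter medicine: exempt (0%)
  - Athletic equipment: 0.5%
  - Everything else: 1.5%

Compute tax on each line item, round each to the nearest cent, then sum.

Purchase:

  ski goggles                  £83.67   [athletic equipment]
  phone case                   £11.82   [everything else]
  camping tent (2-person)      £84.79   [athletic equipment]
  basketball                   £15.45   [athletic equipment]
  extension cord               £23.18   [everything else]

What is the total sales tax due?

£15.53

Ski goggles £83.67: athletic equipment → 6.75% + 0.5% county = 7.25% → £6.07
Phone case £11.82: everything else → 4.75% + 1.5% county = 6.25% → £0.74
Camping tent (2-person) £84.79: athletic equipment → 6.75% + 0.5% county = 7.25% → £6.15
Basketball £15.45: athletic equipment → 6.75% + 0.5% county = 7.25% → £1.12
Extension cord £23.18: everything else → 4.75% + 1.5% county = 6.25% → £1.45
Total tax = £6.07 + £0.74 + £6.15 + £1.12 + £1.45 = £15.53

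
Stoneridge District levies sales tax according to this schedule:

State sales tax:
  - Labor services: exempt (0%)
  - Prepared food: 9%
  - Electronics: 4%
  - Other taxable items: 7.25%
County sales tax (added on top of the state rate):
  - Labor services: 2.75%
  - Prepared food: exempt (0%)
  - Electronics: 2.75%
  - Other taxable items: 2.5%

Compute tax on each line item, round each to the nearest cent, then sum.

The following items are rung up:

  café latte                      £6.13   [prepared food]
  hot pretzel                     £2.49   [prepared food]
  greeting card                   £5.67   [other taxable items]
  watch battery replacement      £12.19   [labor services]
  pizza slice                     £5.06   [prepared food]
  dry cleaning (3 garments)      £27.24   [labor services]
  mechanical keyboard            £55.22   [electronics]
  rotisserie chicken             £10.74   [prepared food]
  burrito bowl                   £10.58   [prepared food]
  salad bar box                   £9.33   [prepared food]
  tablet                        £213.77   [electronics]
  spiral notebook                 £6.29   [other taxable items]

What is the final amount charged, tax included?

Café latte £6.13: prepared food → 9% + 0% county = 9% → £0.55
Hot pretzel £2.49: prepared food → 9% + 0% county = 9% → £0.22
Greeting card £5.67: other taxable items → 7.25% + 2.5% county = 9.75% → £0.55
Watch battery replacement £12.19: labor services → 0% + 2.75% county = 2.75% → £0.34
Pizza slice £5.06: prepared food → 9% + 0% county = 9% → £0.46
Dry cleaning (3 garments) £27.24: labor services → 0% + 2.75% county = 2.75% → £0.75
Mechanical keyboard £55.22: electronics → 4% + 2.75% county = 6.75% → £3.73
Rotisserie chicken £10.74: prepared food → 9% + 0% county = 9% → £0.97
Burrito bowl £10.58: prepared food → 9% + 0% county = 9% → £0.95
Salad bar box £9.33: prepared food → 9% + 0% county = 9% → £0.84
Tablet £213.77: electronics → 4% + 2.75% county = 6.75% → £14.43
Spiral notebook £6.29: other taxable items → 7.25% + 2.5% county = 9.75% → £0.61
Subtotal = £364.71; tax = £24.40; total due = £389.11

£389.11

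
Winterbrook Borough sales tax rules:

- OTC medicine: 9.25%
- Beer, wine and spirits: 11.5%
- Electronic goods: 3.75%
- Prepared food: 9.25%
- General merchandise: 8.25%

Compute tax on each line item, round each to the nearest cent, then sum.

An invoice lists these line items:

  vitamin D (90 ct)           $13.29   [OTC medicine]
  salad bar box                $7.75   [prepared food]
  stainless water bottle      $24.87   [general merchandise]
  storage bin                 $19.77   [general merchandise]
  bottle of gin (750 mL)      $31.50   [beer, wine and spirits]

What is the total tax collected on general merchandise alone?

$3.68

Stainless water bottle $24.87: general merchandise → 8.25% → $2.05
Storage bin $19.77: general merchandise → 8.25% → $1.63
Tax on general merchandise = $2.05 + $1.63 = $3.68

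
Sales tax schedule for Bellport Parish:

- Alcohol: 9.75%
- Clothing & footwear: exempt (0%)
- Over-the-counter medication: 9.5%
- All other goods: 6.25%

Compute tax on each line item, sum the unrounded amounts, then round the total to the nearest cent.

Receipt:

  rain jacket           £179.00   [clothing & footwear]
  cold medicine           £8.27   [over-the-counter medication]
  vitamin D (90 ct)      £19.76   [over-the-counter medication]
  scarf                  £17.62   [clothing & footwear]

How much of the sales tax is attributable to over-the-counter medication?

Cold medicine £8.27: over-the-counter medication → 9.5% → £0.78565
Vitamin D (90 ct) £19.76: over-the-counter medication → 9.5% → £1.8772
Tax on over-the-counter medication: unrounded sum = £2.66285 → £2.66

£2.66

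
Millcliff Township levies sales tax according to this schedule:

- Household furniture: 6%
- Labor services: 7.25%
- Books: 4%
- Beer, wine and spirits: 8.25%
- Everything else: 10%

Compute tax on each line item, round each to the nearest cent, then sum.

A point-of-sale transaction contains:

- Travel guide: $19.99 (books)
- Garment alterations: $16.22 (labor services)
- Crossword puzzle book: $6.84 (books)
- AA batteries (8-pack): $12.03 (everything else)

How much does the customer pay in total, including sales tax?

$58.53

Travel guide $19.99: books → 4% → $0.80
Garment alterations $16.22: labor services → 7.25% → $1.18
Crossword puzzle book $6.84: books → 4% → $0.27
AA batteries (8-pack) $12.03: everything else → 10% → $1.20
Subtotal = $55.08; tax = $3.45; total due = $58.53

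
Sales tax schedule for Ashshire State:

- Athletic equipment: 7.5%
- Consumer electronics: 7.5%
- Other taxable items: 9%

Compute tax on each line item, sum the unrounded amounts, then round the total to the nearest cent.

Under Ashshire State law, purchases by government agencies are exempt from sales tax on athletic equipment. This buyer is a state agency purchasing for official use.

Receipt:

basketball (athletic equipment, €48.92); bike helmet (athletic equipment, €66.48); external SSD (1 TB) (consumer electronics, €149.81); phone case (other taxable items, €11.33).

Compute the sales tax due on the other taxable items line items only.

Phone case €11.33: other taxable items → 9% → €1.0197
Tax on other taxable items: unrounded sum = €1.0197 → €1.02

€1.02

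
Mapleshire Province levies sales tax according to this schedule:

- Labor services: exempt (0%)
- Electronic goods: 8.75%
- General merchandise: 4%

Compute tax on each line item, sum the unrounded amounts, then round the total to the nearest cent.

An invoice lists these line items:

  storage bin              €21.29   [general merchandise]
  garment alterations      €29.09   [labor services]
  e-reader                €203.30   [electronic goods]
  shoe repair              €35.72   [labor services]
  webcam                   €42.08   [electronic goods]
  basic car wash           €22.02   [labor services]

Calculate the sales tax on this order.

Storage bin €21.29: general merchandise → 4% → €0.8516
Garment alterations €29.09: labor services → 0% → €0.00
E-reader €203.30: electronic goods → 8.75% → €17.78875
Shoe repair €35.72: labor services → 0% → €0.00
Webcam €42.08: electronic goods → 8.75% → €3.682
Basic car wash €22.02: labor services → 0% → €0.00
Unrounded tax sum = €22.32235 → €22.32

€22.32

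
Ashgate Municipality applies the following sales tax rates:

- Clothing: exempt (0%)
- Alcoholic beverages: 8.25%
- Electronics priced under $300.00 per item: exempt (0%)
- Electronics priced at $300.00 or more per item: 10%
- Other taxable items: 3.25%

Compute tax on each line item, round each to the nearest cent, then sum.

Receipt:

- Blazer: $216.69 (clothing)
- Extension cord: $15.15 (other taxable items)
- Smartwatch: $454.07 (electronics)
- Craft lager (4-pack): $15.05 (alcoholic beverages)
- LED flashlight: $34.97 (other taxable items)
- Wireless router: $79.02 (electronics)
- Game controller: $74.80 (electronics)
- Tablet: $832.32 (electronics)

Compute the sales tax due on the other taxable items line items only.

$1.63

Extension cord $15.15: other taxable items → 3.25% → $0.49
LED flashlight $34.97: other taxable items → 3.25% → $1.14
Tax on other taxable items = $0.49 + $1.14 = $1.63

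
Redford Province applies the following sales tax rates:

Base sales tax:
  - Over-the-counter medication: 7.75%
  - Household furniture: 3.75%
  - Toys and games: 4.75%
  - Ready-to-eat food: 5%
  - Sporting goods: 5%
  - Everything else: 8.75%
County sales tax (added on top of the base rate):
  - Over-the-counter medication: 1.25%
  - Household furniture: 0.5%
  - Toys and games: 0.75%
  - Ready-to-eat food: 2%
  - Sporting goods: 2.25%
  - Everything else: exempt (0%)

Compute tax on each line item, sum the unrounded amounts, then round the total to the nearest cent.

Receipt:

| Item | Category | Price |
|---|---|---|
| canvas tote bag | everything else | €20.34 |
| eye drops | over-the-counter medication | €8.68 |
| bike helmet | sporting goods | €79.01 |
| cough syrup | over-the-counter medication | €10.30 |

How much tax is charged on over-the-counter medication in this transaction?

€1.71

Eye drops €8.68: over-the-counter medication → 7.75% + 1.25% county = 9% → €0.7812
Cough syrup €10.30: over-the-counter medication → 7.75% + 1.25% county = 9% → €0.927
Tax on over-the-counter medication: unrounded sum = €1.7082 → €1.71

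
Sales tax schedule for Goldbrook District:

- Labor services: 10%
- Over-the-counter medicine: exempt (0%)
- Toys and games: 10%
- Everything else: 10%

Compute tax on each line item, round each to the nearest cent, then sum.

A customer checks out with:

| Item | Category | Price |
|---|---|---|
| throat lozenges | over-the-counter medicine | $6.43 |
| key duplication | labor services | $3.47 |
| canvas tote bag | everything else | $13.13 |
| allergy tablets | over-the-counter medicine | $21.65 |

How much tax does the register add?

Throat lozenges $6.43: over-the-counter medicine → 0% → $0.00
Key duplication $3.47: labor services → 10% → $0.35
Canvas tote bag $13.13: everything else → 10% → $1.31
Allergy tablets $21.65: over-the-counter medicine → 0% → $0.00
Total tax = $0.35 + $1.31 = $1.66

$1.66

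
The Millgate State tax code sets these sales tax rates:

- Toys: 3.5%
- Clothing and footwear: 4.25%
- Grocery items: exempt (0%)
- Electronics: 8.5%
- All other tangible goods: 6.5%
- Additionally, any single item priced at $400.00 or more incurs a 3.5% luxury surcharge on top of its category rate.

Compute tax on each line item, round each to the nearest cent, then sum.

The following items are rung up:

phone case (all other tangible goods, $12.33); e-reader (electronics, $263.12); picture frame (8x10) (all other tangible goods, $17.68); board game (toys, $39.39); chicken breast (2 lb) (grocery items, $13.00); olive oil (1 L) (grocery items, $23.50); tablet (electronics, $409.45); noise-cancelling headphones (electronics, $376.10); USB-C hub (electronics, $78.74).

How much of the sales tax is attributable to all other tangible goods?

Phone case $12.33: all other tangible goods → 6.5% → $0.80
Picture frame (8x10) $17.68: all other tangible goods → 6.5% → $1.15
Tax on all other tangible goods = $0.80 + $1.15 = $1.95

$1.95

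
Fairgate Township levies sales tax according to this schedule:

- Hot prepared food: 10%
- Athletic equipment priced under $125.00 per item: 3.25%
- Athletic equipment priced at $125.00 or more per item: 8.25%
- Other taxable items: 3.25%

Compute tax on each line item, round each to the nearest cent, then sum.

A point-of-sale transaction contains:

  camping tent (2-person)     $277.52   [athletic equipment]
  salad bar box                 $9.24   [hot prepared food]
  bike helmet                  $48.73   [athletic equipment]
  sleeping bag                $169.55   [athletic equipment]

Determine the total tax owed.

Camping tent (2-person) $277.52: athletic equipment, $125.00 or more → 8.25% → $22.90
Salad bar box $9.24: hot prepared food → 10% → $0.92
Bike helmet $48.73: athletic equipment, under $125.00 → 3.25% → $1.58
Sleeping bag $169.55: athletic equipment, $125.00 or more → 8.25% → $13.99
Total tax = $22.90 + $0.92 + $1.58 + $13.99 = $39.39

$39.39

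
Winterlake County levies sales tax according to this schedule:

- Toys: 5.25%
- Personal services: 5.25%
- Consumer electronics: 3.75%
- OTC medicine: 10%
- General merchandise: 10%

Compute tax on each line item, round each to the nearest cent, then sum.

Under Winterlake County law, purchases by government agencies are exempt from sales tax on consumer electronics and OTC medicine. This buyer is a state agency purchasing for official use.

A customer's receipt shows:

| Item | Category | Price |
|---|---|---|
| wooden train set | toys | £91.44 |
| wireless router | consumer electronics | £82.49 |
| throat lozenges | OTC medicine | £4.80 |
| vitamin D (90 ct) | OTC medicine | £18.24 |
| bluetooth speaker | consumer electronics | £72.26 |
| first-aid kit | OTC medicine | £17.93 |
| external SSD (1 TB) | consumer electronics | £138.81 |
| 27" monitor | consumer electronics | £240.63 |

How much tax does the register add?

Wooden train set £91.44: toys → 5.25% → £4.80
Wireless router £82.49: consumer electronics, buyer-exempt → 0% → £0.00
Throat lozenges £4.80: OTC medicine, buyer-exempt → 0% → £0.00
Vitamin D (90 ct) £18.24: OTC medicine, buyer-exempt → 0% → £0.00
Bluetooth speaker £72.26: consumer electronics, buyer-exempt → 0% → £0.00
First-aid kit £17.93: OTC medicine, buyer-exempt → 0% → £0.00
External SSD (1 TB) £138.81: consumer electronics, buyer-exempt → 0% → £0.00
27" monitor £240.63: consumer electronics, buyer-exempt → 0% → £0.00
Total tax = £4.80

£4.80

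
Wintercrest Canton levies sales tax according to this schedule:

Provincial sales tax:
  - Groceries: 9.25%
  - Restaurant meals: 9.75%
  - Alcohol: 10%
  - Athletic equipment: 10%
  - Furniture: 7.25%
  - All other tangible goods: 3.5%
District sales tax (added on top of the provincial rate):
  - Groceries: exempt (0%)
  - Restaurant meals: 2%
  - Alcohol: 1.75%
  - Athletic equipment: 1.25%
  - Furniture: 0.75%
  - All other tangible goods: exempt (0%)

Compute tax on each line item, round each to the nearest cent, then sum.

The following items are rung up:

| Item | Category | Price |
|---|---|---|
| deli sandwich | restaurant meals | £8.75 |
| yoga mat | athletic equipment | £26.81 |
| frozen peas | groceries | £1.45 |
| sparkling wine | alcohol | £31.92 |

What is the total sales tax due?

Deli sandwich £8.75: restaurant meals → 9.75% + 2% district = 11.75% → £1.03
Yoga mat £26.81: athletic equipment → 10% + 1.25% district = 11.25% → £3.02
Frozen peas £1.45: groceries → 9.25% + 0% district = 9.25% → £0.13
Sparkling wine £31.92: alcohol → 10% + 1.75% district = 11.75% → £3.75
Total tax = £1.03 + £3.02 + £0.13 + £3.75 = £7.93

£7.93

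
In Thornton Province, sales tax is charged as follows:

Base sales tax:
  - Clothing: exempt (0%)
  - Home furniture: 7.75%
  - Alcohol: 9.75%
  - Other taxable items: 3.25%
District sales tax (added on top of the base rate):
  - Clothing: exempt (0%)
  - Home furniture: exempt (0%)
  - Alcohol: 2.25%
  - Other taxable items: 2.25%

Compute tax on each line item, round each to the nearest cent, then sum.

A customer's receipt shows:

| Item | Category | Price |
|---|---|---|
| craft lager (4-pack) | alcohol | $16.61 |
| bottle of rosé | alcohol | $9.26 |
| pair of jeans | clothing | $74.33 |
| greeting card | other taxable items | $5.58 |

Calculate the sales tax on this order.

Craft lager (4-pack) $16.61: alcohol → 9.75% + 2.25% district = 12% → $1.99
Bottle of rosé $9.26: alcohol → 9.75% + 2.25% district = 12% → $1.11
Pair of jeans $74.33: clothing → 0% + 0% district = 0% → $0.00
Greeting card $5.58: other taxable items → 3.25% + 2.25% district = 5.5% → $0.31
Total tax = $1.99 + $1.11 + $0.31 = $3.41

$3.41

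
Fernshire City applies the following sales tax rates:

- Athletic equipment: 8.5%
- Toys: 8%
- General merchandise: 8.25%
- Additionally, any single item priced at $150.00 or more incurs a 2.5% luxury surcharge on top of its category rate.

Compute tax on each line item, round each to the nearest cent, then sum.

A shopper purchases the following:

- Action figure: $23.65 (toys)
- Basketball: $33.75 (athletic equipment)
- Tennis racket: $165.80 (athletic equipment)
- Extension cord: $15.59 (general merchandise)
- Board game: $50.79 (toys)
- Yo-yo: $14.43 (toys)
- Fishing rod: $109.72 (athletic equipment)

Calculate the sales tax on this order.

Action figure $23.65: toys → 8% → $1.89
Basketball $33.75: athletic equipment → 8.5% → $2.87
Tennis racket $165.80: athletic equipment → 8.5% + 2.5% surcharge = 11% → $18.24
Extension cord $15.59: general merchandise → 8.25% → $1.29
Board game $50.79: toys → 8% → $4.06
Yo-yo $14.43: toys → 8% → $1.15
Fishing rod $109.72: athletic equipment → 8.5% → $9.33
Total tax = $1.89 + $2.87 + $18.24 + $1.29 + $4.06 + $1.15 + $9.33 = $38.83

$38.83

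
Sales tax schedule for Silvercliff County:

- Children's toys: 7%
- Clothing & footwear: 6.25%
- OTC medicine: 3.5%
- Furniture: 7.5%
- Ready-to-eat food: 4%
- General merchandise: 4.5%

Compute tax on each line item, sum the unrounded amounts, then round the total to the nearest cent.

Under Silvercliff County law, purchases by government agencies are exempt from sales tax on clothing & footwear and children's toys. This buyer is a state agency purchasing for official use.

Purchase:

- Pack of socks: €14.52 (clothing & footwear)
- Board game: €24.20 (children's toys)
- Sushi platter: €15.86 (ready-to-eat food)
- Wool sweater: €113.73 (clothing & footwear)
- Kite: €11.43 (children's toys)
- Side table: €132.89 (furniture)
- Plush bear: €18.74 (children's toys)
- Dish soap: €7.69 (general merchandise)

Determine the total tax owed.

Pack of socks €14.52: clothing & footwear, buyer-exempt → 0% → €0.00
Board game €24.20: children's toys, buyer-exempt → 0% → €0.00
Sushi platter €15.86: ready-to-eat food → 4% → €0.6344
Wool sweater €113.73: clothing & footwear, buyer-exempt → 0% → €0.00
Kite €11.43: children's toys, buyer-exempt → 0% → €0.00
Side table €132.89: furniture → 7.5% → €9.96675
Plush bear €18.74: children's toys, buyer-exempt → 0% → €0.00
Dish soap €7.69: general merchandise → 4.5% → €0.34605
Unrounded tax sum = €10.9472 → €10.95

€10.95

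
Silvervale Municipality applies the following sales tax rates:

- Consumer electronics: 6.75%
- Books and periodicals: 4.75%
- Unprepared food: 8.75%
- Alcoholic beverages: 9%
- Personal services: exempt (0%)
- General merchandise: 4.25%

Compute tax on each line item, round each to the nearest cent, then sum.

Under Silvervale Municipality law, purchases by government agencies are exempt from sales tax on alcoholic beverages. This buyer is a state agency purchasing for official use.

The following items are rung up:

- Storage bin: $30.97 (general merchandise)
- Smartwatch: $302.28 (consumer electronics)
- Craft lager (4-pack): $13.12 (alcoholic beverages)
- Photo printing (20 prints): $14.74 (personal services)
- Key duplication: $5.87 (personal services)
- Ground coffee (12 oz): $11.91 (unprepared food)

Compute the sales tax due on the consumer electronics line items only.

$20.40

Smartwatch $302.28: consumer electronics → 6.75% → $20.40
Tax on consumer electronics = $20.40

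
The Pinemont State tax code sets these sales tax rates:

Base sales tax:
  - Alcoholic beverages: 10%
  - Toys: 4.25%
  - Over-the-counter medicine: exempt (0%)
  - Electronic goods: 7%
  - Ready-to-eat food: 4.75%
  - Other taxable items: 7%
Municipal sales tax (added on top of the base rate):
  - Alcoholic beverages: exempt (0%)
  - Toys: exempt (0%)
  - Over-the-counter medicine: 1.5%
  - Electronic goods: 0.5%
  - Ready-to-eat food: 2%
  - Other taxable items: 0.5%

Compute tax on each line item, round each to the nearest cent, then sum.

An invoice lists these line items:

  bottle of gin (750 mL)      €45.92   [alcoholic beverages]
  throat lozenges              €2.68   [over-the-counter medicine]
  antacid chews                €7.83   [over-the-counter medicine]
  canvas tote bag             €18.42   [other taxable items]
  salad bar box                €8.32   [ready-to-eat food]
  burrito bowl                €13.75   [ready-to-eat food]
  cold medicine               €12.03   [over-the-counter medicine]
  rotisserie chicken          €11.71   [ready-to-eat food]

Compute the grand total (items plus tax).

€129.25

Bottle of gin (750 mL) €45.92: alcoholic beverages → 10% + 0% municipal = 10% → €4.59
Throat lozenges €2.68: over-the-counter medicine → 0% + 1.5% municipal = 1.5% → €0.04
Antacid chews €7.83: over-the-counter medicine → 0% + 1.5% municipal = 1.5% → €0.12
Canvas tote bag €18.42: other taxable items → 7% + 0.5% municipal = 7.5% → €1.38
Salad bar box €8.32: ready-to-eat food → 4.75% + 2% municipal = 6.75% → €0.56
Burrito bowl €13.75: ready-to-eat food → 4.75% + 2% municipal = 6.75% → €0.93
Cold medicine €12.03: over-the-counter medicine → 0% + 1.5% municipal = 1.5% → €0.18
Rotisserie chicken €11.71: ready-to-eat food → 4.75% + 2% municipal = 6.75% → €0.79
Subtotal = €120.66; tax = €8.59; total due = €129.25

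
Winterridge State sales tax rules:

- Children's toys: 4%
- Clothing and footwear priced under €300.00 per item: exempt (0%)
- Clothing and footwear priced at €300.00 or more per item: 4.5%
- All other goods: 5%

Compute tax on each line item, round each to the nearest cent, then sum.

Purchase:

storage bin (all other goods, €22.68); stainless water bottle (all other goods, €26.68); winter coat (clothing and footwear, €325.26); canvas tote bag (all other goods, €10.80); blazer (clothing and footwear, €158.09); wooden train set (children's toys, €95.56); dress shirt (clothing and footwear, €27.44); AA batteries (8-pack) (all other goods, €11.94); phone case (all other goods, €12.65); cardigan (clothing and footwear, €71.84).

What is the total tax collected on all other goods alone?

Storage bin €22.68: all other goods → 5% → €1.13
Stainless water bottle €26.68: all other goods → 5% → €1.33
Canvas tote bag €10.80: all other goods → 5% → €0.54
AA batteries (8-pack) €11.94: all other goods → 5% → €0.60
Phone case €12.65: all other goods → 5% → €0.63
Tax on all other goods = €1.13 + €1.33 + €0.54 + €0.60 + €0.63 = €4.23

€4.23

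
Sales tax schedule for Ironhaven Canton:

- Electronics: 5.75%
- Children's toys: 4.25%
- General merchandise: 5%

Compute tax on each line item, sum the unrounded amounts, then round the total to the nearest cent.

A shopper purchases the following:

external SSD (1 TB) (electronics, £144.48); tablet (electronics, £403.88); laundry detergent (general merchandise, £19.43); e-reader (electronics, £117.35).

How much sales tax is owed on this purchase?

External SSD (1 TB) £144.48: electronics → 5.75% → £8.3076
Tablet £403.88: electronics → 5.75% → £23.2231
Laundry detergent £19.43: general merchandise → 5% → £0.9715
E-reader £117.35: electronics → 5.75% → £6.747625
Unrounded tax sum = £39.249825 → £39.25

£39.25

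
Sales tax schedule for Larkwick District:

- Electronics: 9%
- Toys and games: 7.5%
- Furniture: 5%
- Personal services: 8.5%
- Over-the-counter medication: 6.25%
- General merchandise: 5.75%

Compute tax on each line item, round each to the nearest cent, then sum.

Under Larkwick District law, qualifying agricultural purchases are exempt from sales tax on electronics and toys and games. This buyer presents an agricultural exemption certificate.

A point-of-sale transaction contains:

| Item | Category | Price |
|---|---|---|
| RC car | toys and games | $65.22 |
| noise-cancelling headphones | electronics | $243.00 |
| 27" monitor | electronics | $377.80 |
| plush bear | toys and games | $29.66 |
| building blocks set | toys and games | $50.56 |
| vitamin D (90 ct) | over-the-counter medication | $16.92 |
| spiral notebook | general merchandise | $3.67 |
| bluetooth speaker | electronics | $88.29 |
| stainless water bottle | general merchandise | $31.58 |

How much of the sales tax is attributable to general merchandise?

Spiral notebook $3.67: general merchandise → 5.75% → $0.21
Stainless water bottle $31.58: general merchandise → 5.75% → $1.82
Tax on general merchandise = $0.21 + $1.82 = $2.03

$2.03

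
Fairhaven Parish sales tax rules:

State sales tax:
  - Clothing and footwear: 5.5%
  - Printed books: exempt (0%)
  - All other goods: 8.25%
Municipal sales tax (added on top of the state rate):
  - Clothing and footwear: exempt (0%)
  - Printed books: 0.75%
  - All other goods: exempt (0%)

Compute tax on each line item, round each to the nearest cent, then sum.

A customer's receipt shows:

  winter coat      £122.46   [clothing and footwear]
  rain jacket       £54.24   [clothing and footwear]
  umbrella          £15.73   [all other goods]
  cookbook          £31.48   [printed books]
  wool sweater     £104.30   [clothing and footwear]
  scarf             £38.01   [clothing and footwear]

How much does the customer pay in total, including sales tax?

Winter coat £122.46: clothing and footwear → 5.5% + 0% municipal = 5.5% → £6.74
Rain jacket £54.24: clothing and footwear → 5.5% + 0% municipal = 5.5% → £2.98
Umbrella £15.73: all other goods → 8.25% + 0% municipal = 8.25% → £1.30
Cookbook £31.48: printed books → 0% + 0.75% municipal = 0.75% → £0.24
Wool sweater £104.30: clothing and footwear → 5.5% + 0% municipal = 5.5% → £5.74
Scarf £38.01: clothing and footwear → 5.5% + 0% municipal = 5.5% → £2.09
Subtotal = £366.22; tax = £19.09; total due = £385.31

£385.31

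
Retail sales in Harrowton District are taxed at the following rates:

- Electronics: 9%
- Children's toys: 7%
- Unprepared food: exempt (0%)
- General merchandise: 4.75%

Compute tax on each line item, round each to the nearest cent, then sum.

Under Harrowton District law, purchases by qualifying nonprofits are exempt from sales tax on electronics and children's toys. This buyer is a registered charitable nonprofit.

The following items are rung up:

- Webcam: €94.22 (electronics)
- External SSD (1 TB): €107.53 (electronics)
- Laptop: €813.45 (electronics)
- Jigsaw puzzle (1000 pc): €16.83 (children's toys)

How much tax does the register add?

€0.00

Webcam €94.22: electronics, buyer-exempt → 0% → €0.00
External SSD (1 TB) €107.53: electronics, buyer-exempt → 0% → €0.00
Laptop €813.45: electronics, buyer-exempt → 0% → €0.00
Jigsaw puzzle (1000 pc) €16.83: children's toys, buyer-exempt → 0% → €0.00
Total tax = €0.00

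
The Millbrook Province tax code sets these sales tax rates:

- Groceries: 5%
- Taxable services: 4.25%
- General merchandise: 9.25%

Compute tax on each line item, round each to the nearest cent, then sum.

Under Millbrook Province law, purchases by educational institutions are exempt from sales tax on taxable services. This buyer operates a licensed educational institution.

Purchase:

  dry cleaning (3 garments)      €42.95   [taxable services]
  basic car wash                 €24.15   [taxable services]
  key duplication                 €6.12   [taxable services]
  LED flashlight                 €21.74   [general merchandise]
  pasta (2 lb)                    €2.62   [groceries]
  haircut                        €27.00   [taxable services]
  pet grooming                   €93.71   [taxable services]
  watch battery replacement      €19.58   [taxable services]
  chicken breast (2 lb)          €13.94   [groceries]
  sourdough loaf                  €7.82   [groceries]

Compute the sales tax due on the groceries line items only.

€1.22

Pasta (2 lb) €2.62: groceries → 5% → €0.13
Chicken breast (2 lb) €13.94: groceries → 5% → €0.70
Sourdough loaf €7.82: groceries → 5% → €0.39
Tax on groceries = €0.13 + €0.70 + €0.39 = €1.22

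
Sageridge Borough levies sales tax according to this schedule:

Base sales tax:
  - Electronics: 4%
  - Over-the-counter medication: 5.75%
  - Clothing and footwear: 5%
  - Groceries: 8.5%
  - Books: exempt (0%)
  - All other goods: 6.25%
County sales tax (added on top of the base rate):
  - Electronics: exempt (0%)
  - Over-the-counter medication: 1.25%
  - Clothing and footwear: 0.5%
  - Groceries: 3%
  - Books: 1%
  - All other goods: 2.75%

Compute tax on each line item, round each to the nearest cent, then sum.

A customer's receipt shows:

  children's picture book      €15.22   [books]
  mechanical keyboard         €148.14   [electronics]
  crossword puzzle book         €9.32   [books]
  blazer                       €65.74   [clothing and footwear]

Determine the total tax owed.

Children's picture book €15.22: books → 0% + 1% county = 1% → €0.15
Mechanical keyboard €148.14: electronics → 4% + 0% county = 4% → €5.93
Crossword puzzle book €9.32: books → 0% + 1% county = 1% → €0.09
Blazer €65.74: clothing and footwear → 5% + 0.5% county = 5.5% → €3.62
Total tax = €0.15 + €5.93 + €0.09 + €3.62 = €9.79

€9.79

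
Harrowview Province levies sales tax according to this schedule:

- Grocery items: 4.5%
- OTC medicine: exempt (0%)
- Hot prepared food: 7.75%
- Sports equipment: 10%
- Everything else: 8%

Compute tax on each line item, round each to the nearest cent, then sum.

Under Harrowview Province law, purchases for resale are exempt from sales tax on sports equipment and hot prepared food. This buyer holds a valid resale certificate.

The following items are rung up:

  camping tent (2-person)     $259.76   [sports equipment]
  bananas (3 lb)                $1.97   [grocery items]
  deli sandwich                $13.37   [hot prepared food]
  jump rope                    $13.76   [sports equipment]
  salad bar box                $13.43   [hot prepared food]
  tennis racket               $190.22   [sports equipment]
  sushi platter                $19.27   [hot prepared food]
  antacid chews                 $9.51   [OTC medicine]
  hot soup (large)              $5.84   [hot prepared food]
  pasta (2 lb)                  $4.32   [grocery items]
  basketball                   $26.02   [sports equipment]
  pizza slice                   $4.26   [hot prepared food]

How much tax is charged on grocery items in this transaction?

Bananas (3 lb) $1.97: grocery items → 4.5% → $0.09
Pasta (2 lb) $4.32: grocery items → 4.5% → $0.19
Tax on grocery items = $0.09 + $0.19 = $0.28

$0.28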